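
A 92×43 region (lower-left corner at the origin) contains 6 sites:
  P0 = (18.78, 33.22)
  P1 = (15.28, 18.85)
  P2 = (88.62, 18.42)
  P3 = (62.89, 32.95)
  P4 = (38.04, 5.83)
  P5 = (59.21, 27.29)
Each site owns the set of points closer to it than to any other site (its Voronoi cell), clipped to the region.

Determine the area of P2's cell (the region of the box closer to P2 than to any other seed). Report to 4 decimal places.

1. box [0,92]×[0,43]: [(0, 0) (92, 0) (92, 43) (0, 43)]
2. ⊥bis P2·P0 via (53.7,25.82): [(48.2284, 0) (92, 0) (92, 43) (57.3407, 43)]  |A|=1686.2649
3. ⊥bis P2·P1 via (51.95,18.635): [(51.9435, 17.5314) (51.8407, 0) (92, 0) (92, 43) (57.3407, 43)]  |A|=1654.6004
4. ⊥bis P2·P3 via (75.755,25.685): [(61.2504, 0) (92, 0) (92, 43) (85.533, 43)]  |A|=800.1575
5. ⊥bis P2·P4 via (63.33,12.125): [(64.7885, 6.2654) (66.3481, 0) (92, 0) (92, 43) (85.533, 43)]  |A|=784.1881
6. ⊥bis P2·P5 via (73.915,22.855): [(73.6378, 21.9357) (67.022, 0) (92, 0) (92, 43) (85.533, 43)]  |A|=736.8557
7. canonical 5-gon: [(73.6378, 21.9357) (67.022, 0) (92, 0) (92, 43) (85.533, 43)]
8. shoelace: 736.8557

Area of P2's cell: 736.8557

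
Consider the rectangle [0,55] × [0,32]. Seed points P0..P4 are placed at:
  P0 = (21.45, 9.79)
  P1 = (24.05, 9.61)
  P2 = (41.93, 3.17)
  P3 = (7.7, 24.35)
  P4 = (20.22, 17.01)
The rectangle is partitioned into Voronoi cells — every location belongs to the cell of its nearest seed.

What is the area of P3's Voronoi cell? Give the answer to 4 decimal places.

Area of P3's cell: 334.5792

1. box [0,55]×[0,32]: [(0, 0) (55, 0) (55, 32) (0, 32)]
2. ⊥bis P3·P0 via (14.575,17.07): [(0, 3.3058) (30.3845, 32) (0, 32)]  |A|=435.9291
3. ⊥bis P3·P1 via (15.875,16.98): [(0, 3.3058) (23.8678, 25.8458) (29.416, 32) (0, 32)]  |A|=432.9488
4. ⊥bis P3·P2 via (24.815,13.76): [(0, 3.3058) (23.8678, 25.8458) (29.416, 32) (0, 32)]  |A|=432.9488
5. ⊥bis P3·P4 via (13.96,20.68): [(0, 3.3058) (8.4556, 11.291) (20.5965, 32) (0, 32)]  |A|=334.5792
6. canonical 4-gon: [(0, 3.3058) (8.4556, 11.291) (20.5965, 32) (0, 32)]
7. shoelace: 334.5792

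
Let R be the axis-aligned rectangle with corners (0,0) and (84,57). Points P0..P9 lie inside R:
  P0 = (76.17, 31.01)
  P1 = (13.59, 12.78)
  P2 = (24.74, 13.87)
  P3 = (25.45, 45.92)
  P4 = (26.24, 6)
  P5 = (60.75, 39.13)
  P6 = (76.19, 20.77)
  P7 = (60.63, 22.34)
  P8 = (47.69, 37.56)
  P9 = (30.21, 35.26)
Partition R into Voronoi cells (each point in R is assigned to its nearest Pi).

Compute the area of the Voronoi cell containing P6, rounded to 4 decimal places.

1. box [0,84]×[0,57]: [(0, 0) (84, 0) (84, 57) (0, 57)]
2. ⊥bis P6·P0 via (76.18,25.89): [(0, 25.7412) (0, 0) (84, 0) (84, 25.9053)]  |A|=2169.1523
3. ⊥bis P6·P1 via (44.89,16.775): [(43.7347, 25.8266) (47.0311, 0) (84, 0) (84, 25.9053)]  |A|=998.9331
4. ⊥bis P6·P2 via (50.465,17.32): [(49.3227, 25.8375) (52.7878, 0) (84, 0) (84, 25.9053)]  |A|=852.3857
5. ⊥bis P6·P3 via (50.82,33.345): [(49.3227, 25.8375) (52.7878, 0) (84, 0) (84, 25.9053)]  |A|=852.3857
6. ⊥bis P6·P4 via (51.215,13.385): [(49.3227, 25.8375) (50.8082, 14.7606) (55.1729, 0) (84, 0) (84, 25.9053)]  |A|=834.7831
7. ⊥bis P6·P5 via (68.47,29.95): [(63.613, 25.8655) (50.7677, 15.0631) (50.8082, 14.7606) (55.1729, 0) (84, 0) (84, 25.9053)]  |A|=757.7778
8. ⊥bis P6·P7 via (68.41,21.555): [(68.846, 25.8757) (66.2351, 0) (84, 0) (84, 25.9053)]  |A|=426.1242
9. ⊥bis P6·P8 via (61.94,29.165): [(68.846, 25.8757) (66.2351, 0) (84, 0) (84, 25.9053)]  |A|=426.1242
10. ⊥bis P6·P9 via (53.2,28.015): [(68.846, 25.8757) (66.2351, 0) (84, 0) (84, 25.9053)]  |A|=426.1242
11. canonical 4-gon: [(68.846, 25.8757) (66.2351, 0) (84, 0) (84, 25.9053)]
12. shoelace: 426.1242

Area of P6's cell: 426.1242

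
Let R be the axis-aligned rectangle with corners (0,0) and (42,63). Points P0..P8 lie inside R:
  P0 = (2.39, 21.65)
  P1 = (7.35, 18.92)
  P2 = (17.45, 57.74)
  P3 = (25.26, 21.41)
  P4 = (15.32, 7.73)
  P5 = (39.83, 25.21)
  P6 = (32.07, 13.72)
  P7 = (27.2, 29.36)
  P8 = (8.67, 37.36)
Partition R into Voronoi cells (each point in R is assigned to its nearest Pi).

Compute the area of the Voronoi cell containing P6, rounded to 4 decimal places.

Area of P6's cell: 306.8291

1. box [0,42]×[0,63]: [(0, 0) (42, 0) (42, 63) (0, 63)]
2. ⊥bis P6·P0 via (17.23,17.685): [(12.5049, 0) (42, 0) (42, 63) (29.3374, 63)]  |A|=1327.9684
3. ⊥bis P6·P1 via (19.71,16.32): [(16.277, 0) (42, 0) (42, 63) (29.5294, 63)]  |A|=1203.0982
4. ⊥bis P6·P2 via (24.76,35.73): [(23.7204, 35.3847) (16.277, 0) (42, 0) (42, 41.4558)]  |A|=833.9987
5. ⊥bis P6·P3 via (28.665,17.565): [(17.9818, 8.1043) (16.277, 0) (42, 0) (42, 29.374)]  |A|=456.9894
6. ⊥bis P6·P4 via (23.695,10.725): [(23.0326, 12.5772) (27.5304, 0) (42, 0) (42, 29.374)]  |A|=369.5672
7. ⊥bis P6·P5 via (35.95,19.465): [(33.0342, 21.4342) (23.0326, 12.5772) (27.5304, 0) (42, 0) (42, 15.379)]  |A|=306.8291
8. ⊥bis P6·P7 via (29.635,21.54): [(33.0342, 21.4342) (23.0326, 12.5772) (27.5304, 0) (42, 0) (42, 15.379)]  |A|=306.8291
9. ⊥bis P6·P8 via (20.37,25.54): [(33.0342, 21.4342) (23.0326, 12.5772) (27.5304, 0) (42, 0) (42, 15.379)]  |A|=306.8291
10. canonical 5-gon: [(33.0342, 21.4342) (23.0326, 12.5772) (27.5304, 0) (42, 0) (42, 15.379)]
11. shoelace: 306.8291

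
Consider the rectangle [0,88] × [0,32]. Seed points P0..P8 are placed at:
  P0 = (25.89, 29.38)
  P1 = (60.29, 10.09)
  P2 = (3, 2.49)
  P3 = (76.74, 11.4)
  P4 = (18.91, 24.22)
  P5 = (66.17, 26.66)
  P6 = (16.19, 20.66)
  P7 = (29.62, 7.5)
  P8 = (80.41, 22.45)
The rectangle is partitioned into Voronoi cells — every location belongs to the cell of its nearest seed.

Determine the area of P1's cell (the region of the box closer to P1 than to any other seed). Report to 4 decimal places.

Area of P1's cell: 493.9018

1. box [0,88]×[0,32]: [(0, 0) (88, 0) (88, 32) (0, 32)]
2. ⊥bis P1·P0 via (43.09,19.735): [(32.0235, 0) (88, 0) (88, 32) (49.9677, 32)]  |A|=1504.1415
3. ⊥bis P1·P2 via (31.645,6.29): [(32.3922, 0.6575) (32.4794, 0) (88, 0) (88, 32) (49.9677, 32)]  |A|=1503.9916
4. ⊥bis P1·P3 via (68.515,10.745): [(32.3922, 0.6575) (32.4794, 0) (69.3707, 0) (66.8224, 32) (49.9677, 32)]  |A|=867.0802
5. ⊥bis P1·P4 via (39.6,17.155): [(36.4183, 7.8373) (33.7421, 0) (69.3707, 0) (66.8224, 32) (49.9677, 32)]  |A|=860.4955
6. ⊥bis P1·P5 via (63.23,18.375): [(45.7965, 24.5614) (36.4183, 7.8373) (33.7421, 0) (69.3707, 0) (68.0434, 16.6669)]  |A|=632.0708
7. ⊥bis P1·P6 via (38.24,15.375): [(45.7965, 24.5614) (36.4446, 7.8842) (34.5549, 0) (69.3707, 0) (68.0434, 16.6669)]  |A|=628.8265
8. ⊥bis P1·P7 via (44.955,8.795): [(45.7965, 24.5614) (43.908, 21.1937) (45.6977, 0) (69.3707, 0) (68.0434, 16.6669)]  |A|=493.9018
9. ⊥bis P1·P8 via (70.35,16.27): [(45.7965, 24.5614) (43.908, 21.1937) (45.6977, 0) (69.3707, 0) (68.0434, 16.6669)]  |A|=493.9018
10. canonical 5-gon: [(45.7965, 24.5614) (43.908, 21.1937) (45.6977, 0) (69.3707, 0) (68.0434, 16.6669)]
11. shoelace: 493.9018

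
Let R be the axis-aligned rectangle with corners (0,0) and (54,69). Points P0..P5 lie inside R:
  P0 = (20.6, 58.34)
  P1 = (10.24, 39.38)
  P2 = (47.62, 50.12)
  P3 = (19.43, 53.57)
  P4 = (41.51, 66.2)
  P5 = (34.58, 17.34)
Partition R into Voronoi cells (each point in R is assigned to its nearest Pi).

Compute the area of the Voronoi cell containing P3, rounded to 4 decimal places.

Area of P3's cell: 367.5973

1. box [0,54]×[0,69]: [(0, 0) (54, 0) (54, 69) (0, 69)]
2. ⊥bis P3·P0 via (20.015,55.955): [(0, 60.8643) (0, 0) (54, 0) (54, 47.6191)]  |A|=2929.0517
3. ⊥bis P3·P1 via (14.835,46.475): [(0, 60.8643) (0, 56.0827) (54, 21.1102) (54, 47.6191)]  |A|=844.8424
4. ⊥bis P3·P2 via (33.525,51.845): [(33.6196, 52.618) (0, 60.8643) (0, 56.0827) (31.5435, 35.6539)]  |A|=369.1375
5. ⊥bis P3·P4 via (30.47,59.885): [(33.6196, 52.618) (0, 60.8643) (0, 56.0827) (31.5435, 35.6539)]  |A|=369.1375
6. ⊥bis P3·P5 via (27.005,35.455): [(31.7626, 37.4444) (33.6196, 52.618) (0, 60.8643) (0, 56.0827) (29.9495, 36.6863)]  |A|=367.5973
7. canonical 5-gon: [(31.7626, 37.4444) (33.6196, 52.618) (0, 60.8643) (0, 56.0827) (29.9495, 36.6863)]
8. shoelace: 367.5973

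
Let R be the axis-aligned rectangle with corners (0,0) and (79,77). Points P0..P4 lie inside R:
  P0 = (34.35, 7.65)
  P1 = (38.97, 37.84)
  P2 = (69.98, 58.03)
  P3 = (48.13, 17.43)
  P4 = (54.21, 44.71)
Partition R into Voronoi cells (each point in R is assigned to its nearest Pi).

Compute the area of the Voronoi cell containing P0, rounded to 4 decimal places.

1. box [0,79]×[0,77]: [(0, 0) (79, 0) (79, 77) (0, 77)]
2. ⊥bis P0·P1 via (36.66,22.745): [(0, 28.3551) (0, 0) (79, 0) (79, 16.2657)]  |A|=1762.521
3. ⊥bis P0·P2 via (52.165,32.84): [(74.6621, 16.9295) (0, 28.3551) (0, 0) (79, 0) (79, 13.8616)]  |A|=1757.3067
4. ⊥bis P0·P3 via (41.24,12.54): [(33.6728, 23.2021) (0, 28.3551) (0, 0) (50.1399, 0)]  |A|=1059.0751
5. ⊥bis P0·P4 via (44.28,26.18): [(33.6728, 23.2021) (0, 28.3551) (0, 0) (50.1399, 0)]  |A|=1059.0751
6. canonical 4-gon: [(33.6728, 23.2021) (0, 28.3551) (0, 0) (50.1399, 0)]
7. shoelace: 1059.0751

Area of P0's cell: 1059.0751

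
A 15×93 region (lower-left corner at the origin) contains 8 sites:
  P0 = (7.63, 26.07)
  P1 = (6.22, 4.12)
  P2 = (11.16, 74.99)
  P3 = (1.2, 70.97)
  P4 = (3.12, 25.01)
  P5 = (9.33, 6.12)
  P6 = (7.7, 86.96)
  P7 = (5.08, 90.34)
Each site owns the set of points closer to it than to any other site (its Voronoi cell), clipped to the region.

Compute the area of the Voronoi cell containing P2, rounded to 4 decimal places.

1. box [0,15]×[0,93]: [(0, 0) (15, 0) (15, 93) (0, 93)]
2. ⊥bis P2·P0 via (9.395,50.53): [(0, 51.2079) (15, 50.1256) (15, 93) (0, 93)]  |A|=634.9989
3. ⊥bis P2·P1 via (8.69,39.555): [(0, 51.2079) (15, 50.1256) (15, 93) (0, 93)]  |A|=634.9989
4. ⊥bis P2·P3 via (6.18,72.98): [(0, 88.2916) (15, 51.1275) (15, 93) (0, 93)]  |A|=349.3567
5. ⊥bis P2·P4 via (7.14,50): [(0, 88.2916) (15, 51.1275) (15, 93) (0, 93)]  |A|=349.3567
6. ⊥bis P2·P5 via (10.245,40.555): [(0, 88.2916) (15, 51.1275) (15, 93) (0, 93)]  |A|=349.3567
7. ⊥bis P2·P6 via (9.43,80.975): [(3.6298, 79.2984) (15, 51.1275) (15, 82.585)]  |A|=178.8395
8. ⊥bis P2·P7 via (8.12,82.665): [(3.6298, 79.2984) (15, 51.1275) (15, 82.585)]  |A|=178.8395
9. canonical 3-gon: [(3.6298, 79.2984) (15, 51.1275) (15, 82.585)]
10. shoelace: 178.8395

Area of P2's cell: 178.8395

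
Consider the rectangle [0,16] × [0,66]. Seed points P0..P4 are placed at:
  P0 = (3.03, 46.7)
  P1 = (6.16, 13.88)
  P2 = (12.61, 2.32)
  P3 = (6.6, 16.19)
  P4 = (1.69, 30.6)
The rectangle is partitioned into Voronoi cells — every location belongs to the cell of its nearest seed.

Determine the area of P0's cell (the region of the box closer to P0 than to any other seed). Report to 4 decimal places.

Area of P0's cell: 445.1107

1. box [0,16]×[0,66]: [(0, 0) (16, 0) (16, 66) (0, 66)]
2. ⊥bis P0·P1 via (4.595,30.29): [(0, 29.8518) (16, 31.3777) (16, 66) (0, 66)]  |A|=566.1643
3. ⊥bis P0·P2 via (7.82,24.51): [(0, 29.8518) (16, 31.3777) (16, 66) (0, 66)]  |A|=566.1643
4. ⊥bis P0·P3 via (4.815,31.445): [(0, 30.8816) (16, 32.7538) (16, 66) (0, 66)]  |A|=546.9171
5. ⊥bis P0·P4 via (2.36,38.65): [(0, 38.8464) (16, 37.5147) (16, 66) (0, 66)]  |A|=445.1107
6. canonical 4-gon: [(0, 38.8464) (16, 37.5147) (16, 66) (0, 66)]
7. shoelace: 445.1107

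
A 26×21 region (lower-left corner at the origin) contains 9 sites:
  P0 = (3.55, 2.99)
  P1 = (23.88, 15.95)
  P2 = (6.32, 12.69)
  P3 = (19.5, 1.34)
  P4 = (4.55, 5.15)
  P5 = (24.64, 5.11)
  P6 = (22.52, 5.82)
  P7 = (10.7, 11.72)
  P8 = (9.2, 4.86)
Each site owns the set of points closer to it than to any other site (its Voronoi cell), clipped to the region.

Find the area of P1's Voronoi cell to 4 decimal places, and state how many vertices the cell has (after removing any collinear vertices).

Area of P1's cell: 93.6915 (5 vertices)

1. box [0,26]×[0,21]: [(0, 0) (26, 0) (26, 21) (0, 21)]
2. ⊥bis P1·P0 via (13.715,9.47): [(19.752, 0) (26, 0) (26, 21) (6.3648, 21)]  |A|=271.7737
3. ⊥bis P1·P2 via (15.1,14.32): [(16.9394, 4.4119) (19.752, 0) (26, 0) (26, 21) (13.8599, 21)]  |A|=209.6097
4. ⊥bis P1·P3 via (21.69,8.645): [(15.8273, 10.4026) (26, 7.3529) (26, 21) (13.8599, 21)]  |A|=133.7411
5. ⊥bis P1·P4 via (14.215,10.55): [(15.8273, 10.4026) (26, 7.3529) (26, 21) (13.8599, 21)]  |A|=133.7411
6. ⊥bis P1·P5 via (24.26,10.53): [(15.8273, 10.4026) (17.0812, 10.0267) (26, 10.652) (26, 21) (13.8599, 21)]  |A|=119.0291
7. ⊥bis P1·P6 via (23.2,10.885): [(15.547, 11.9125) (25.3007, 10.603) (26, 10.652) (26, 21) (13.8599, 21)]  |A|=109.943
8. ⊥bis P1·P7 via (17.29,13.835): [(18.0133, 11.5813) (25.3007, 10.603) (26, 10.652) (26, 21) (14.9905, 21)]  |A|=93.6915
9. ⊥bis P1·P8 via (16.54,10.405): [(18.0133, 11.5813) (25.3007, 10.603) (26, 10.652) (26, 21) (14.9905, 21)]  |A|=93.6915
10. canonical 5-gon: [(18.0133, 11.5813) (25.3007, 10.603) (26, 10.652) (26, 21) (14.9905, 21)]
11. shoelace: 93.6915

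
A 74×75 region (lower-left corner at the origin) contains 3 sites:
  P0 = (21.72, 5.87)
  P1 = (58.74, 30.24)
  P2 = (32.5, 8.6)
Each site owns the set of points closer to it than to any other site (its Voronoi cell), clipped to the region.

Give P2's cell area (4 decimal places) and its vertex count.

Area of P2's cell: 935.2152 (3 vertices)

1. box [0,74]×[0,75]: [(0, 0) (74, 0) (74, 75) (0, 75)]
2. ⊥bis P2·P0 via (27.11,7.235): [(28.9422, 0) (74, 0) (74, 75) (9.9487, 75)]  |A|=4091.5885
3. ⊥bis P2·P1 via (45.62,19.42): [(14.4536, 57.2114) (28.9422, 0) (61.6356, 0)]  |A|=935.2152
4. canonical 3-gon: [(14.4536, 57.2114) (28.9422, 0) (61.6356, 0)]
5. shoelace: 935.2152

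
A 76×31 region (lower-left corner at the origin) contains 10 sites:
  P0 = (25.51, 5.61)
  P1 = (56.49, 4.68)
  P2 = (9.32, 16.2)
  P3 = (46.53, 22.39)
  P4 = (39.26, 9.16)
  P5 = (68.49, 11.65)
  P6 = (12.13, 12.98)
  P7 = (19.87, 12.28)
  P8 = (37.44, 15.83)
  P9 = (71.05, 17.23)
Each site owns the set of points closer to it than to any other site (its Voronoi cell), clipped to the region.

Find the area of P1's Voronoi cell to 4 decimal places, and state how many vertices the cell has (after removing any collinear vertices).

Area of P1's cell: 221.2272 (4 vertices)

1. box [0,76]×[0,31]: [(0, 0) (76, 0) (76, 31) (0, 31)]
2. ⊥bis P1·P0 via (41,5.145): [(40.8456, 0) (76, 0) (76, 31) (41.7762, 31)]  |A|=1075.3636
3. ⊥bis P1·P2 via (32.905,10.44): [(40.8456, 0) (76, 0) (76, 31) (41.7762, 31)]  |A|=1075.3636
4. ⊥bis P1·P3 via (51.51,13.535): [(41.0757, 7.6668) (40.8456, 0) (76, 0) (76, 27.308)]  |A|=611.6182
5. ⊥bis P1·P4 via (47.875,6.92): [(49.267, 12.2735) (46.0757, 0) (76, 0) (76, 27.308)]  |A|=548.6515
6. ⊥bis P1·P5 via (62.49,8.165): [(57.4354, 16.8674) (49.267, 12.2735) (46.0757, 0) (67.2325, 0)]  |A|=221.2272
7. ⊥bis P1·P6 via (34.31,8.83): [(57.4354, 16.8674) (49.267, 12.2735) (46.0757, 0) (67.2325, 0)]  |A|=221.2272
8. ⊥bis P1·P7 via (38.18,8.48): [(57.4354, 16.8674) (49.267, 12.2735) (46.0757, 0) (67.2325, 0)]  |A|=221.2272
9. ⊥bis P1·P8 via (46.965,10.255): [(57.4354, 16.8674) (49.267, 12.2735) (46.0757, 0) (67.2325, 0)]  |A|=221.2272
10. ⊥bis P1·P9 via (63.77,10.955): [(57.4354, 16.8674) (49.267, 12.2735) (46.0757, 0) (67.2325, 0)]  |A|=221.2272
11. canonical 4-gon: [(57.4354, 16.8674) (49.267, 12.2735) (46.0757, 0) (67.2325, 0)]
12. shoelace: 221.2272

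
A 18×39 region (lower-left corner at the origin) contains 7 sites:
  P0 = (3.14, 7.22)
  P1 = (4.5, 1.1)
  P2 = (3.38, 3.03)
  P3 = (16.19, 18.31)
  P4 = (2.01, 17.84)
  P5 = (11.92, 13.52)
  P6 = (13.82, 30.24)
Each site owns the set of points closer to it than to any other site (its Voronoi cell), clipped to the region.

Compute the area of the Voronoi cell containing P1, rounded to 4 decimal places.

1. box [0,18]×[0,39]: [(0, 0) (18, 0) (18, 39) (0, 39)]
2. ⊥bis P1·P0 via (3.82,4.16): [(0, 3.3111) (0, 0) (18, 0) (18, 7.3111)]  |A|=95.6
3. ⊥bis P1·P2 via (3.94,2.065): [(9.865, 5.5033) (0.3816, 0) (18, 0) (18, 7.3111)]  |A|=78.2181
4. ⊥bis P1·P3 via (10.345,9.705): [(14.8875, 6.6195) (9.865, 5.5033) (0.3816, 0) (18, 0) (18, 4.5053)]  |A|=73.8516
5. ⊥bis P1·P4 via (3.255,9.47): [(14.8875, 6.6195) (9.865, 5.5033) (0.3816, 0) (18, 0) (18, 4.5053)]  |A|=73.8516
6. ⊥bis P1·P5 via (8.21,7.31): [(10.8629, 5.7251) (9.865, 5.5033) (0.3816, 0) (18, 0) (18, 1.4612)]  |A|=57.3425
7. ⊥bis P1·P6 via (9.16,15.67): [(10.8629, 5.7251) (9.865, 5.5033) (0.3816, 0) (18, 0) (18, 1.4612)]  |A|=57.3425
8. canonical 5-gon: [(10.8629, 5.7251) (9.865, 5.5033) (0.3816, 0) (18, 0) (18, 1.4612)]
9. shoelace: 57.3425

Area of P1's cell: 57.3425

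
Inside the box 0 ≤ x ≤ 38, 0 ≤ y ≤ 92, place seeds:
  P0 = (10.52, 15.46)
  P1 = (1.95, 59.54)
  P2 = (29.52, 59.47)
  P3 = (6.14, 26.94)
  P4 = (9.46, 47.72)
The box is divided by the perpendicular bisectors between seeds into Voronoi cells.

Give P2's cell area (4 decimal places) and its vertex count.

Area of P2's cell: 1109.6524 (6 vertices)

1. box [0,38]×[0,92]: [(0, 0) (38, 0) (38, 92) (0, 92)]
2. ⊥bis P2·P0 via (20.02,37.465): [(0, 46.108) (38, 29.7027) (38, 92) (0, 92)]  |A|=2055.5965
3. ⊥bis P2·P1 via (15.735,59.505): [(15.6838, 39.337) (38, 29.7027) (38, 92) (15.8175, 92)]  |A|=1279.2181
4. ⊥bis P2·P3 via (17.83,43.205): [(15.6975, 44.7377) (34.5356, 31.1983) (38, 29.7027) (38, 92) (15.8175, 92)]  |A|=1228.2563
5. ⊥bis P2·P4 via (19.49,53.595): [(15.7363, 60.0035) (31.2077, 33.5902) (34.5356, 31.1983) (38, 29.7027) (38, 92) (15.8175, 92)]  |A|=1109.6524
6. canonical 6-gon: [(15.7363, 60.0035) (31.2077, 33.5902) (34.5356, 31.1983) (38, 29.7027) (38, 92) (15.8175, 92)]
7. shoelace: 1109.6524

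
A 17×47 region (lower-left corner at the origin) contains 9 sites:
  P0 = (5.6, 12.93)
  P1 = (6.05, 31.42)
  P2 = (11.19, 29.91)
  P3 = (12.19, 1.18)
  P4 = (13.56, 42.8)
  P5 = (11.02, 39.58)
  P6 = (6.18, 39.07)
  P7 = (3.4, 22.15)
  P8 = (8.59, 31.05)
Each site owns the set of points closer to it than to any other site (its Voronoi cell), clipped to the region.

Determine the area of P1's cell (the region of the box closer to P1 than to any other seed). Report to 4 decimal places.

Area of P1's cell: 59.2756

1. box [0,17]×[0,47]: [(0, 0) (17, 0) (17, 47) (0, 47)]
2. ⊥bis P1·P0 via (5.825,22.175): [(0, 22.3168) (17, 21.903) (17, 47) (0, 47)]  |A|=423.1317
3. ⊥bis P1·P2 via (8.62,30.665): [(0, 22.3168) (6.1237, 22.1677) (13.4188, 47) (0, 47)]  |A|=242.1863
4. ⊥bis P1·P3 via (9.12,16.3): [(0, 22.3168) (6.1237, 22.1677) (13.4188, 47) (0, 47)]  |A|=242.1863
5. ⊥bis P1·P4 via (9.805,37.11): [(0, 43.5806) (0, 22.3168) (6.1237, 22.1677) (10.3983, 36.7184)]  |A|=155.4251
6. ⊥bis P1·P5 via (8.535,35.5): [(0, 40.6984) (0, 22.3168) (6.1237, 22.1677) (9.8119, 34.7223)]  |A|=128.8947
7. ⊥bis P1·P6 via (6.115,35.245): [(9.0351, 35.1954) (0, 35.3489) (0, 22.3168) (6.1237, 22.1677) (9.8119, 34.7223)]  |A|=104.728
8. ⊥bis P1·P7 via (4.725,26.785): [(9.0351, 35.1954) (0, 35.3489) (0, 28.1357) (7.2667, 26.0584) (9.8119, 34.7223)]  |A|=71.5877
9. ⊥bis P1·P8 via (7.32,31.235): [(7.8997, 35.2147) (0, 35.3489) (0, 28.1357) (6.5939, 26.2507)]  |A|=59.2756
10. canonical 4-gon: [(7.8997, 35.2147) (0, 35.3489) (0, 28.1357) (6.5939, 26.2507)]
11. shoelace: 59.2756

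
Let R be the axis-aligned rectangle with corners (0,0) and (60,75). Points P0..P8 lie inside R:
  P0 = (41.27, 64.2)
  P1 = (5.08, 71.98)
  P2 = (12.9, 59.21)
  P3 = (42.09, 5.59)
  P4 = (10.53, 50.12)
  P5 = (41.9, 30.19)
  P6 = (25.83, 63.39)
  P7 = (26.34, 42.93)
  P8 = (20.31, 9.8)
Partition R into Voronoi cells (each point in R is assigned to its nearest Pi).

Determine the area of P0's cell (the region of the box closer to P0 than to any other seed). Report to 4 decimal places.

1. box [0,60]×[0,75]: [(0, 0) (60, 0) (60, 75) (0, 75)]
2. ⊥bis P0·P1 via (23.175,68.09): [(8.5372, 0) (60, 0) (60, 75) (24.6605, 75)]  |A|=3255.0849
3. ⊥bis P0·P2 via (27.085,61.705): [(37.9383, 0) (60, 0) (60, 75) (24.7465, 75)]  |A|=2149.3186
4. ⊥bis P0·P3 via (41.68,34.895): [(31.8249, 34.7571) (60, 35.1513) (60, 75) (24.7465, 75)]  |A|=1270.7215
5. ⊥bis P0·P4 via (25.9,57.16): [(29.1215, 50.1267) (36.1337, 34.8174) (60, 35.1513) (60, 75) (24.7465, 75)]  |A|=1237.5276
6. ⊥bis P0·P5 via (41.585,47.195): [(29.1215, 50.1267) (30.5579, 46.9907) (60, 47.5361) (60, 75) (24.7465, 75)]  |A|=909.013
7. ⊥bis P0·P6 via (33.55,63.795): [(34.4278, 47.0624) (60, 47.5361) (60, 75) (32.9622, 75)]  |A|=728.8415
8. ⊥bis P0·P7 via (33.805,53.565): [(34.0974, 53.3597) (42.8467, 47.2184) (60, 47.5361) (60, 75) (32.9622, 75)]  |A|=702.3076
9. ⊥bis P0·P8 via (30.79,37): [(34.0974, 53.3597) (42.8467, 47.2184) (60, 47.5361) (60, 75) (32.9622, 75)]  |A|=702.3076
10. canonical 5-gon: [(34.0974, 53.3597) (42.8467, 47.2184) (60, 47.5361) (60, 75) (32.9622, 75)]
11. shoelace: 702.3076

Area of P0's cell: 702.3076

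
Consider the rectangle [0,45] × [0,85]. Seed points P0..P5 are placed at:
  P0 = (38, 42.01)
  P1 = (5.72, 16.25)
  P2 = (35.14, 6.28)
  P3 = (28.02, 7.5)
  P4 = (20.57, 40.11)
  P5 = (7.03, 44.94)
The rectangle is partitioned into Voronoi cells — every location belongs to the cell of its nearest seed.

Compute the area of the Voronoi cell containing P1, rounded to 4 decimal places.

1. box [0,45]×[0,85]: [(0, 0) (45, 0) (45, 85) (0, 85)]
2. ⊥bis P1·P0 via (21.86,29.13): [(0, 56.5229) (0, 0) (45, 0) (45, 0.1331)]  |A|=1274.7606
3. ⊥bis P1·P2 via (20.43,11.265): [(25.1058, 25.0626) (0, 56.5229) (0, 0) (16.6125, 0)]  |A|=917.7028
4. ⊥bis P1·P3 via (16.87,11.875): [(23.0536, 27.6343) (0, 56.5229) (0, 0) (12.2105, 0)]  |A|=820.2424
5. ⊥bis P1·P4 via (13.145,28.18): [(21.2809, 23.1164) (0, 36.3612) (0, 0) (12.2105, 0)]  |A|=528.0305
6. ⊥bis P1·P5 via (6.375,30.595): [(21.2809, 23.1164) (9.4935, 30.4526) (0, 30.8861) (0, 0) (12.2105, 0)]  |A|=502.0414
7. canonical 5-gon: [(21.2809, 23.1164) (9.4935, 30.4526) (0, 30.8861) (0, 0) (12.2105, 0)]
8. shoelace: 502.0414

Area of P1's cell: 502.0414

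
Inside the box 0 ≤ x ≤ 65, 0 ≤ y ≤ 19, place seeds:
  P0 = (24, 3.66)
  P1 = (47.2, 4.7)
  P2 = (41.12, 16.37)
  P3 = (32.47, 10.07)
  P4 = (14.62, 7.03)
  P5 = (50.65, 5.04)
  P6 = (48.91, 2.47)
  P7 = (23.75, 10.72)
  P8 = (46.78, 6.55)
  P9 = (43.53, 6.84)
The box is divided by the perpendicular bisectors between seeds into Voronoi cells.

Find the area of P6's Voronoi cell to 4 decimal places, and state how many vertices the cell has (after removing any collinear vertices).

1. box [0,65]×[0,19]: [(0, 0) (65, 0) (65, 19) (0, 19)]
2. ⊥bis P6·P0 via (36.455,3.065): [(36.3086, 0) (65, 0) (65, 19) (37.2162, 19)]  |A|=536.5142
3. ⊥bis P6·P1 via (48.055,3.585): [(43.3798, 0) (65, 0) (65, 16.5787)]  |A|=179.2172
4. ⊥bis P6·P2 via (45.015,9.42): [(43.3798, 0) (65, 0) (65, 16.5787)]  |A|=179.2172
5. ⊥bis P6·P3 via (40.69,6.27): [(43.3798, 0) (65, 0) (65, 16.5787)]  |A|=179.2172
6. ⊥bis P6·P4 via (31.765,4.75): [(43.3798, 0) (65, 0) (65, 16.5787)]  |A|=179.2172
7. ⊥bis P6·P5 via (49.78,3.755): [(48.9816, 4.2955) (43.3798, 0) (55.3262, 0)]  |A|=25.658
8. ⊥bis P6·P7 via (36.33,6.595): [(48.9816, 4.2955) (43.3798, 0) (55.3262, 0)]  |A|=25.658
9. ⊥bis P6·P8 via (47.845,4.51): [(48.9816, 4.2955) (43.3798, 0) (55.3262, 0)]  |A|=25.658
10. ⊥bis P6·P9 via (46.22,4.655): [(48.9816, 4.2955) (43.3798, 0) (55.3262, 0)]  |A|=25.658
11. canonical 3-gon: [(48.9816, 4.2955) (43.3798, 0) (55.3262, 0)]
12. shoelace: 25.658

Area of P6's cell: 25.6580 (3 vertices)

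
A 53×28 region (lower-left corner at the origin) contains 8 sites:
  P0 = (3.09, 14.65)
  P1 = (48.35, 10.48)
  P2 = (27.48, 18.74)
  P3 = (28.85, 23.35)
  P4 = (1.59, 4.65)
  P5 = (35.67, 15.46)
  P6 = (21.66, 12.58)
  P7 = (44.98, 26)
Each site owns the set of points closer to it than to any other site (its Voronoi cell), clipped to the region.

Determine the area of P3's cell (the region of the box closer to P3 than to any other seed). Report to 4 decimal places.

Area of P3's cell: 130.9818

1. box [0,53]×[0,28]: [(0, 0) (53, 0) (53, 28) (0, 28)]
2. ⊥bis P3·P0 via (15.97,19): [(22.3869, 0) (53, 0) (53, 28) (12.9304, 28)]  |A|=989.5574
3. ⊥bis P3·P1 via (38.6,16.915): [(22.3869, 0) (27.4361, 0) (45.9161, 28) (12.9304, 28)]  |A|=532.4882
4. ⊥bis P3·P2 via (28.165,21.045): [(13.8417, 25.3016) (39.1677, 17.7752) (45.9161, 28) (12.9304, 28)]  |A|=199.3764
5. ⊥bis P3·P4 via (15.22,14): [(13.8417, 25.3016) (39.1677, 17.7752) (45.9161, 28) (12.9304, 28)]  |A|=199.3764
6. ⊥bis P3·P5 via (32.26,19.405): [(13.8417, 25.3016) (32.6242, 19.7198) (42.2035, 28) (12.9304, 28)]  |A|=143.9913
7. ⊥bis P3·P6 via (25.255,17.965): [(13.7184, 25.6668) (14.6053, 25.0747) (32.6242, 19.7198) (42.2035, 28) (12.9304, 28)]  |A|=143.8658
8. ⊥bis P3·P7 via (36.915,24.675): [(13.7184, 25.6668) (14.6053, 25.0747) (32.6242, 19.7198) (37.0943, 23.5837) (36.3687, 28) (12.9304, 28)]  |A|=130.9818
9. canonical 6-gon: [(13.7184, 25.6668) (14.6053, 25.0747) (32.6242, 19.7198) (37.0943, 23.5837) (36.3687, 28) (12.9304, 28)]
10. shoelace: 130.9818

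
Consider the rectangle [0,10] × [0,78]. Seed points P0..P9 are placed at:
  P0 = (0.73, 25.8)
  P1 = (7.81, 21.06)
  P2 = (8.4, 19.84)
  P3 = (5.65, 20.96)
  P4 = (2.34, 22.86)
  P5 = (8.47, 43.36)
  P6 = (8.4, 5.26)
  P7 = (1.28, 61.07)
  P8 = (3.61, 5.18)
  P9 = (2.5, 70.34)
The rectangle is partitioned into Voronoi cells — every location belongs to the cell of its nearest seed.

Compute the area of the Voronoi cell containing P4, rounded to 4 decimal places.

Area of P4's cell: 30.3861

1. box [0,10]×[0,78]: [(0, 0) (10, 0) (10, 78) (0, 78)]
2. ⊥bis P4·P0 via (1.535,24.33): [(0, 23.4894) (0, 0) (10, 0) (10, 28.9656)]  |A|=262.275
3. ⊥bis P4·P1 via (5.075,21.96): [(6.8045, 27.2157) (0, 23.4894) (0, 6.5376)]  |A|=57.6739
4. ⊥bis P4·P2 via (5.37,21.35): [(3.9106, 18.4216) (6.8045, 27.2157) (0, 23.4894) (0, 10.5744)]  |A|=49.7807
5. ⊥bis P4·P3 via (3.995,21.91): [(6.4873, 26.2519) (6.8045, 27.2157) (0, 23.4894) (0, 14.9503)]  |A|=30.3861
6. ⊥bis P4·P5 via (5.405,33.11): [(6.4873, 26.2519) (6.8045, 27.2157) (0, 23.4894) (0, 14.9503)]  |A|=30.3861
7. ⊥bis P4·P6 via (5.37,14.06): [(6.4873, 26.2519) (6.8045, 27.2157) (0, 23.4894) (0, 14.9503)]  |A|=30.3861
8. ⊥bis P4·P7 via (1.81,41.965): [(6.4873, 26.2519) (6.8045, 27.2157) (0, 23.4894) (0, 14.9503)]  |A|=30.3861
9. ⊥bis P4·P8 via (2.975,14.02): [(6.4873, 26.2519) (6.8045, 27.2157) (0, 23.4894) (0, 14.9503)]  |A|=30.3861
10. ⊥bis P4·P9 via (2.42,46.6): [(6.4873, 26.2519) (6.8045, 27.2157) (0, 23.4894) (0, 14.9503)]  |A|=30.3861
11. canonical 4-gon: [(6.4873, 26.2519) (6.8045, 27.2157) (0, 23.4894) (0, 14.9503)]
12. shoelace: 30.3861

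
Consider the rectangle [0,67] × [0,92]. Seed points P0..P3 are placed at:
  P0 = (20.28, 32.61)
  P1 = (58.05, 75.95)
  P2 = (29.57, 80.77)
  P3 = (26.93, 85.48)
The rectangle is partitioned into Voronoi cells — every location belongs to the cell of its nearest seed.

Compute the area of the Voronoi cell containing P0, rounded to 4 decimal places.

1. box [0,67]×[0,92]: [(0, 0) (67, 0) (67, 92) (0, 92)]
2. ⊥bis P0·P1 via (39.165,54.28): [(0, 88.4116) (0, 0) (67, 0) (67, 30.0223)]  |A|=3967.5351
3. ⊥bis P0·P2 via (24.925,56.69): [(39.6614, 53.8474) (0, 61.498) (0, 0) (67, 0) (67, 30.0223)]  |A|=3433.8197
4. ⊥bis P0·P3 via (23.605,59.045): [(39.6614, 53.8474) (0, 61.498) (0, 0) (67, 0) (67, 30.0223)]  |A|=3433.8197
5. canonical 5-gon: [(39.6614, 53.8474) (0, 61.498) (0, 0) (67, 0) (67, 30.0223)]
6. shoelace: 3433.8197

Area of P0's cell: 3433.8197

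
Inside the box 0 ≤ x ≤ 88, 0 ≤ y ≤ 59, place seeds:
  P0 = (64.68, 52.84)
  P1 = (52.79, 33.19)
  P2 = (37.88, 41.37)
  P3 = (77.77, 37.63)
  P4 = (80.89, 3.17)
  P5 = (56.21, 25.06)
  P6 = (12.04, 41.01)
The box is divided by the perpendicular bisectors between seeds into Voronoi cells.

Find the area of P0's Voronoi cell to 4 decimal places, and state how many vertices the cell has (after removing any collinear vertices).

Area of P0's cell: 456.8985 (4 vertices)

1. box [0,88]×[0,59]: [(0, 0) (88, 0) (88, 59) (0, 59)]
2. ⊥bis P0·P1 via (58.735,43.015): [(88, 25.3071) (88, 59) (32.3174, 59)]  |A|=938.055
3. ⊥bis P0·P2 via (51.28,47.105): [(51.0369, 47.673) (88, 25.3071) (88, 59) (46.1891, 59)]  |A|=859.4928
4. ⊥bis P0·P3 via (71.225,45.235): [(51.0369, 47.673) (64.5541, 39.4939) (87.2193, 59) (46.1891, 59)]  |A|=456.8985
5. ⊥bis P0·P4 via (72.785,28.005): [(51.0369, 47.673) (64.5541, 39.4939) (87.2193, 59) (46.1891, 59)]  |A|=456.8985
6. ⊥bis P0·P5 via (60.445,38.95): [(51.0369, 47.673) (64.5541, 39.4939) (87.2193, 59) (46.1891, 59)]  |A|=456.8985
7. ⊥bis P0·P6 via (38.36,46.925): [(51.0369, 47.673) (64.5541, 39.4939) (87.2193, 59) (46.1891, 59)]  |A|=456.8985
8. canonical 4-gon: [(51.0369, 47.673) (64.5541, 39.4939) (87.2193, 59) (46.1891, 59)]
9. shoelace: 456.8985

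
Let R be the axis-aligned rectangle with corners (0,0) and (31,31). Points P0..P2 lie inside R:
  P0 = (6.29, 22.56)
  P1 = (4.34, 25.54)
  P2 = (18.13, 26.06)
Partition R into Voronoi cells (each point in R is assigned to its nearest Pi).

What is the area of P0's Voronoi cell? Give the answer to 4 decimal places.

1. box [0,31]×[0,31]: [(0, 0) (31, 0) (31, 31) (0, 31)]
2. ⊥bis P0·P1 via (5.315,24.05): [(0, 20.5721) (0, 0) (31, 0) (31, 31) (15.936, 31)]  |A|=877.9101
3. ⊥bis P0·P2 via (12.21,24.31): [(11.1568, 27.8727) (0, 20.5721) (0, 0) (19.3962, 0)]  |A|=385.0722
4. canonical 4-gon: [(11.1568, 27.8727) (0, 20.5721) (0, 0) (19.3962, 0)]
5. shoelace: 385.0722

Area of P0's cell: 385.0722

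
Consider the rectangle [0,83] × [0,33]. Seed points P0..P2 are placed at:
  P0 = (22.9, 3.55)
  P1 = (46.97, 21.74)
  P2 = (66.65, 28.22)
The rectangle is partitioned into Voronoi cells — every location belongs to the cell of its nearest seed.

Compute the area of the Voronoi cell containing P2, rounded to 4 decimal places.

Area of P2's cell: 772.1276

1. box [0,83]×[0,33]: [(0, 0) (83, 0) (83, 33) (0, 33)]
2. ⊥bis P2·P0 via (44.775,15.885): [(53.7323, 0) (83, 0) (83, 33) (35.1241, 33)]  |A|=1272.8691
3. ⊥bis P2·P1 via (56.81,24.98): [(65.0351, 0) (83, 0) (83, 33) (54.1693, 33)]  |A|=772.1276
4. canonical 4-gon: [(65.0351, 0) (83, 0) (83, 33) (54.1693, 33)]
5. shoelace: 772.1276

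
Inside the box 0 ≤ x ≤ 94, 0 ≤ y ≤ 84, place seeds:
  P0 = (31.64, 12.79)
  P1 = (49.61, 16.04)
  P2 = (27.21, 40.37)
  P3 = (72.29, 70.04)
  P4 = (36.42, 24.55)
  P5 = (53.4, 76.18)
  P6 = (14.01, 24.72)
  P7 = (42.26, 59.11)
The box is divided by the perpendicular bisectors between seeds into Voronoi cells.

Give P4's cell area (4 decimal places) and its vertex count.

1. box [0,94]×[0,84]: [(0, 0) (94, 0) (94, 84) (0, 84)]
2. ⊥bis P4·P0 via (34.03,18.67): [(0, 32.5019) (79.9629, 0) (94, 0) (94, 84) (0, 84)]  |A|=6596.5263
3. ⊥bis P4·P1 via (43.015,20.295): [(0, 32.5019) (40.3177, 16.1143) (84.1166, 84) (0, 84)]  |A|=3893.2971
4. ⊥bis P4·P2 via (31.815,32.46): [(18.7772, 24.8697) (40.3177, 16.1143) (62.3227, 50.2208)]  |A|=463.6672
5. ⊥bis P4·P3 via (54.355,47.295): [(55.6046, 46.3097) (18.7772, 24.8697) (40.3177, 16.1143) (58.3848, 44.1174)]  |A|=450.8661
6. ⊥bis P4·P5 via (44.91,50.365): [(55.6046, 46.3097) (18.7772, 24.8697) (40.3177, 16.1143) (58.3848, 44.1174)]  |A|=450.8661
7. ⊥bis P4·P6 via (25.215,24.635): [(55.6046, 46.3097) (25.2453, 28.6353) (25.197, 22.2603) (40.3177, 16.1143) (58.3848, 44.1174)]  |A|=430.3397
8. ⊥bis P4·P7 via (39.34,41.83): [(45.9819, 40.7076) (25.2453, 28.6353) (25.197, 22.2603) (40.3177, 16.1143) (55.1819, 39.153)]  |A|=386.6785
9. canonical 5-gon: [(45.9819, 40.7076) (25.2453, 28.6353) (25.197, 22.2603) (40.3177, 16.1143) (55.1819, 39.153)]
10. shoelace: 386.6785

Area of P4's cell: 386.6785 (5 vertices)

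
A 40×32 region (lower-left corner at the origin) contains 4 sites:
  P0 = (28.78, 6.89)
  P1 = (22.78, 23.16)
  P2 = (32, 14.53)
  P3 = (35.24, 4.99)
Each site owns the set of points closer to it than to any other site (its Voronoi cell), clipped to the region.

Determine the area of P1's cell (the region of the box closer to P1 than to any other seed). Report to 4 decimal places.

Area of P1's cell: 660.5642

1. box [0,40]×[0,32]: [(0, 0) (40, 0) (40, 32) (0, 32)]
2. ⊥bis P1·P0 via (25.78,15.025): [(0, 5.5179) (40, 20.269) (40, 32) (0, 32)]  |A|=764.2612
3. ⊥bis P1·P2 via (27.39,18.845): [(0, 5.5179) (22.7783, 13.9181) (39.7032, 32) (0, 32)]  |A|=660.5642
4. ⊥bis P1·P3 via (29.01,14.075): [(0, 5.5179) (22.7783, 13.9181) (39.7032, 32) (0, 32)]  |A|=660.5642
5. canonical 4-gon: [(0, 5.5179) (22.7783, 13.9181) (39.7032, 32) (0, 32)]
6. shoelace: 660.5642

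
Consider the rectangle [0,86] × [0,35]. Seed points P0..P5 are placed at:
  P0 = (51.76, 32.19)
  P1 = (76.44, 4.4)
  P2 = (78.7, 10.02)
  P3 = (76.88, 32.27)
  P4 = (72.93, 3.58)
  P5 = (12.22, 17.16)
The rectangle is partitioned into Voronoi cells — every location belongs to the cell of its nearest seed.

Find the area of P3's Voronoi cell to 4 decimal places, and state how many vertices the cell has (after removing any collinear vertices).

Area of P3's cell: 304.8162 (4 vertices)

1. box [0,86]×[0,35]: [(0, 0) (86, 0) (86, 35) (0, 35)]
2. ⊥bis P3·P0 via (64.32,32.23): [(64.4226, 0) (86, 0) (86, 35) (64.3112, 35)]  |A|=757.1581
3. ⊥bis P3·P1 via (76.66,18.335): [(64.3636, 18.5291) (86, 18.1875) (86, 35) (64.3112, 35)]  |A|=360.4971
4. ⊥bis P3·P2 via (77.79,21.145): [(64.3588, 20.0464) (86, 21.8166) (86, 35) (64.3112, 35)]  |A|=304.8162
5. ⊥bis P3·P4 via (74.905,17.925): [(64.3588, 20.0464) (86, 21.8166) (86, 35) (64.3112, 35)]  |A|=304.8162
6. ⊥bis P3·P5 via (44.55,24.715): [(64.3588, 20.0464) (86, 21.8166) (86, 35) (64.3112, 35)]  |A|=304.8162
7. canonical 4-gon: [(64.3588, 20.0464) (86, 21.8166) (86, 35) (64.3112, 35)]
8. shoelace: 304.8162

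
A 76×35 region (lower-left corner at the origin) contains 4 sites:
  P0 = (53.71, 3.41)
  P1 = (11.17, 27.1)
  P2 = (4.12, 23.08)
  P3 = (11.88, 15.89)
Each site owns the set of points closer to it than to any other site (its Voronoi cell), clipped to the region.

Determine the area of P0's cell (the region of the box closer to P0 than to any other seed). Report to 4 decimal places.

Area of P0's cell: 1411.8859

1. box [0,76]×[0,35]: [(0, 0) (76, 0) (76, 35) (0, 35)]
2. ⊥bis P0·P1 via (32.44,15.255): [(23.9447, 0) (76, 0) (76, 35) (43.4357, 35)]  |A|=1480.8426
3. ⊥bis P0·P2 via (28.915,13.245): [(23.9447, 0) (76, 0) (76, 35) (43.4357, 35)]  |A|=1480.8426
4. ⊥bis P0·P3 via (32.795,9.65): [(36.8067, 23.0962) (29.9159, 0) (76, 0) (76, 35) (43.4357, 35)]  |A|=1411.8859
5. canonical 5-gon: [(36.8067, 23.0962) (29.9159, 0) (76, 0) (76, 35) (43.4357, 35)]
6. shoelace: 1411.8859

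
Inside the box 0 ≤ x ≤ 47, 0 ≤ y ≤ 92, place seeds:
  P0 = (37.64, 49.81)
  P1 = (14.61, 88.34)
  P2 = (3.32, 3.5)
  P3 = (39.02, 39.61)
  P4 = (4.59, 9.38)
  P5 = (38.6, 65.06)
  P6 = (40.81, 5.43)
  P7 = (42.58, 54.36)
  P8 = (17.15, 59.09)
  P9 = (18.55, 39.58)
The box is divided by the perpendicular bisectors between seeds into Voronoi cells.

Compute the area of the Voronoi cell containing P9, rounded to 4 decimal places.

1. box [0,47]×[0,92]: [(0, 0) (47, 0) (47, 92) (0, 92)]
2. ⊥bis P9·P0 via (28.095,44.695): [(0, 0) (47, 0) (47, 9.4168) (2.7451, 92) (0, 92)]  |A|=2496.6422
3. ⊥bis P9·P1 via (16.58,63.96): [(0, 62.6203) (0, 0) (47, 0) (47, 9.4168) (17.7218, 64.0523)]  |A|=2197.9524
4. ⊥bis P9·P2 via (10.935,21.54): [(0, 62.6203) (0, 26.1559) (47, 6.3163) (47, 9.4168) (17.7218, 64.0523)]  |A|=1434.856
5. ⊥bis P9·P3 via (28.785,39.595): [(0, 62.6203) (0, 26.1559) (28.8225, 13.9894) (28.7794, 43.4179) (17.7218, 64.0523)]  |A|=1139.3078
6. ⊥bis P9·P4 via (11.57,24.48): [(0, 62.6203) (0, 29.8283) (28.8188, 16.5067) (28.7794, 43.4179) (17.7218, 64.0523)]  |A|=1050.1351
7. ⊥bis P9·P5 via (28.575,52.32): [(14.0431, 63.755) (0, 62.6203) (0, 29.8283) (28.8188, 16.5067) (28.7794, 43.4179) (20.6795, 58.5329)]  |A|=1039.5436
8. ⊥bis P9·P6 via (29.68,22.505): [(14.0431, 63.755) (0, 62.6203) (0, 29.8283) (23.9386, 18.7626) (28.8109, 21.9385) (28.7794, 43.4179) (20.6795, 58.5329)]  |A|=1026.2984
9. ⊥bis P9·P7 via (30.565,46.97): [(14.0431, 63.755) (0, 62.6203) (0, 29.8283) (23.9386, 18.7626) (28.8109, 21.9385) (28.7794, 43.4179) (20.6795, 58.5329)]  |A|=1026.2984
10. ⊥bis P9·P8 via (17.85,49.335): [(0, 48.0541) (0, 29.8283) (23.9386, 18.7626) (28.8109, 21.9385) (28.7794, 43.4179) (25.3212, 49.8711)]  |A|=721.375
11. canonical 6-gon: [(0, 48.0541) (0, 29.8283) (23.9386, 18.7626) (28.8109, 21.9385) (28.7794, 43.4179) (25.3212, 49.8711)]
12. shoelace: 721.375

Area of P9's cell: 721.3750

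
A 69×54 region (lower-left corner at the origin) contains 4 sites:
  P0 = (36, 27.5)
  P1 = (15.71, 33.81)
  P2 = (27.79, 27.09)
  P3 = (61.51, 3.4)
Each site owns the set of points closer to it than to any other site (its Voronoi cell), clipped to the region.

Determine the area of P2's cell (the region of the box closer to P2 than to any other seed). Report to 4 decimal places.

1. box [0,69]×[0,54]: [(0, 0) (69, 0) (69, 54) (0, 54)]
2. ⊥bis P2·P0 via (31.895,27.295): [(0, 0) (33.2581, 0) (30.5614, 54) (0, 54)]  |A|=1723.1255
3. ⊥bis P2·P1 via (21.75,30.45): [(4.8109, 0) (33.2581, 0) (30.9147, 46.9247)]  |A|=667.4367
4. ⊥bis P2·P3 via (44.65,15.245): [(4.8109, 0) (33.2581, 0) (30.9147, 46.9247)]  |A|=667.4367
5. canonical 3-gon: [(4.8109, 0) (33.2581, 0) (30.9147, 46.9247)]
6. shoelace: 667.4367

Area of P2's cell: 667.4367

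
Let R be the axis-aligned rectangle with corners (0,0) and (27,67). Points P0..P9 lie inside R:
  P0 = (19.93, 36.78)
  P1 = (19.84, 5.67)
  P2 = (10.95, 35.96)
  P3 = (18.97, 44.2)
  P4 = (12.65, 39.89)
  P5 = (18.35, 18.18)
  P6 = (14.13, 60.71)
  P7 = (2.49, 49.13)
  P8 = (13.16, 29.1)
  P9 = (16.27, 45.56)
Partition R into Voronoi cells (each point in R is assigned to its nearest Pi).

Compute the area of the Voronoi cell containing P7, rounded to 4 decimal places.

1. box [0,27]×[0,67]: [(0, 0) (27, 0) (27, 67) (0, 67)]
2. ⊥bis P7·P0 via (11.21,42.955): [(0, 27.1248) (27, 65.2528) (27, 67) (0, 67)]  |A|=561.902
3. ⊥bis P7·P1 via (11.165,27.4): [(0, 27.1248) (27, 65.2528) (27, 67) (0, 67)]  |A|=561.902
4. ⊥bis P7·P2 via (6.72,42.545): [(0, 38.2283) (14.4242, 47.494) (27, 65.2528) (27, 67) (0, 67)]  |A|=481.8228
5. ⊥bis P7·P3 via (10.73,46.665): [(0, 38.2283) (10.1582, 44.7536) (16.8132, 67) (0, 67)]  |A|=333.1514
6. ⊥bis P7·P4 via (7.57,44.51): [(0, 38.2283) (4.4663, 41.0973) (11.3183, 48.6315) (16.8132, 67) (0, 67)]  |A|=324.236
7. ⊥bis P7·P5 via (10.42,33.655): [(0, 38.2283) (4.4663, 41.0973) (11.3183, 48.6315) (16.8132, 67) (0, 67)]  |A|=324.236
8. ⊥bis P7·P6 via (8.31,54.92): [(0, 63.2731) (0, 38.2283) (4.4663, 41.0973) (11.3183, 48.6315) (12.0691, 51.1414)]  |A|=168.4284
9. ⊥bis P7·P8 via (7.825,39.115): [(0, 63.2731) (0, 38.2283) (4.4663, 41.0973) (11.3183, 48.6315) (12.0691, 51.1414)]  |A|=168.4284
10. ⊥bis P7·P9 via (9.38,47.345): [(10.7159, 52.5016) (0, 63.2731) (0, 38.2283) (4.4663, 41.0973) (9.074, 46.1637)]  |A|=161.1335
11. canonical 5-gon: [(10.7159, 52.5016) (0, 63.2731) (0, 38.2283) (4.4663, 41.0973) (9.074, 46.1637)]
12. shoelace: 161.1335

Area of P7's cell: 161.1335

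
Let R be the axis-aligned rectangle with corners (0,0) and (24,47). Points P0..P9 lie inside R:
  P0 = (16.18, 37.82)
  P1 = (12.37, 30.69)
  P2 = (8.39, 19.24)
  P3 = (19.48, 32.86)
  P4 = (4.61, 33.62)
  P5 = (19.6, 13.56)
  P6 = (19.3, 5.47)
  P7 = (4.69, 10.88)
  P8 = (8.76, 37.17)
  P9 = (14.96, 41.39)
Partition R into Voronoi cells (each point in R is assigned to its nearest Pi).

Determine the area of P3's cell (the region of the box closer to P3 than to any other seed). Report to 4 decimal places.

1. box [0,24]×[0,47]: [(0, 0) (24, 0) (24, 47) (0, 47)]
2. ⊥bis P3·P0 via (17.83,35.34): [(0, 23.4773) (0, 0) (24, 0) (24, 39.445)]  |A|=755.0681
3. ⊥bis P3·P1 via (15.925,31.775): [(15.3421, 33.6848) (24, 5.3173) (24, 39.445)]  |A|=147.7368
4. ⊥bis P3·P2 via (13.935,26.05): [(15.3421, 33.6848) (18.9082, 22.0006) (24, 17.8546) (24, 39.445)]  |A|=115.8178
5. ⊥bis P3·P4 via (12.045,33.24): [(15.3421, 33.6848) (18.9082, 22.0006) (24, 17.8546) (24, 39.445)]  |A|=115.8178
6. ⊥bis P3·P5 via (19.54,23.21): [(15.3421, 33.6848) (18.541, 23.2038) (24, 23.2377) (24, 39.445)]  |A|=98.8227
7. ⊥bis P3·P6 via (19.39,19.165): [(15.3421, 33.6848) (18.541, 23.2038) (24, 23.2377) (24, 39.445)]  |A|=98.8227
8. ⊥bis P3·P7 via (12.085,21.87): [(15.3421, 33.6848) (18.541, 23.2038) (24, 23.2377) (24, 39.445)]  |A|=98.8227
9. ⊥bis P3·P8 via (14.12,35.015): [(15.3421, 33.6848) (18.541, 23.2038) (24, 23.2377) (24, 39.445)]  |A|=98.8227
10. ⊥bis P3·P9 via (17.22,37.125): [(15.3421, 33.6848) (18.541, 23.2038) (24, 23.2377) (24, 39.445)]  |A|=98.8227
11. canonical 4-gon: [(15.3421, 33.6848) (18.541, 23.2038) (24, 23.2377) (24, 39.445)]
12. shoelace: 98.8227

Area of P3's cell: 98.8227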